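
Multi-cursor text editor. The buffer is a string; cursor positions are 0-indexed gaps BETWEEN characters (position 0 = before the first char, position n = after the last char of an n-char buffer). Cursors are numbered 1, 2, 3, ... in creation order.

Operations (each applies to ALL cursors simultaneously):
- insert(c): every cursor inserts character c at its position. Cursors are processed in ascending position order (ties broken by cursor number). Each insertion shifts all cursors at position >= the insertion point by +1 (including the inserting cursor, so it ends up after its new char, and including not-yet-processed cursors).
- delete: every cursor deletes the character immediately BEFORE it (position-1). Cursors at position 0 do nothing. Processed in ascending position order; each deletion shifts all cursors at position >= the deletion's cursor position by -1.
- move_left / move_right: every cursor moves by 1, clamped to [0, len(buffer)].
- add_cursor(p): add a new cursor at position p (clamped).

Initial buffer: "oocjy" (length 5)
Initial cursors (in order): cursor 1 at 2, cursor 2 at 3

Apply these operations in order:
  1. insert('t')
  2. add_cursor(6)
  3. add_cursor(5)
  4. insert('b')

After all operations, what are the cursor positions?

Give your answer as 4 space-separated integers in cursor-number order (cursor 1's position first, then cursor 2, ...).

After op 1 (insert('t')): buffer="ootctjy" (len 7), cursors c1@3 c2@5, authorship ..1.2..
After op 2 (add_cursor(6)): buffer="ootctjy" (len 7), cursors c1@3 c2@5 c3@6, authorship ..1.2..
After op 3 (add_cursor(5)): buffer="ootctjy" (len 7), cursors c1@3 c2@5 c4@5 c3@6, authorship ..1.2..
After op 4 (insert('b')): buffer="ootbctbbjby" (len 11), cursors c1@4 c2@8 c4@8 c3@10, authorship ..11.224.3.

Answer: 4 8 10 8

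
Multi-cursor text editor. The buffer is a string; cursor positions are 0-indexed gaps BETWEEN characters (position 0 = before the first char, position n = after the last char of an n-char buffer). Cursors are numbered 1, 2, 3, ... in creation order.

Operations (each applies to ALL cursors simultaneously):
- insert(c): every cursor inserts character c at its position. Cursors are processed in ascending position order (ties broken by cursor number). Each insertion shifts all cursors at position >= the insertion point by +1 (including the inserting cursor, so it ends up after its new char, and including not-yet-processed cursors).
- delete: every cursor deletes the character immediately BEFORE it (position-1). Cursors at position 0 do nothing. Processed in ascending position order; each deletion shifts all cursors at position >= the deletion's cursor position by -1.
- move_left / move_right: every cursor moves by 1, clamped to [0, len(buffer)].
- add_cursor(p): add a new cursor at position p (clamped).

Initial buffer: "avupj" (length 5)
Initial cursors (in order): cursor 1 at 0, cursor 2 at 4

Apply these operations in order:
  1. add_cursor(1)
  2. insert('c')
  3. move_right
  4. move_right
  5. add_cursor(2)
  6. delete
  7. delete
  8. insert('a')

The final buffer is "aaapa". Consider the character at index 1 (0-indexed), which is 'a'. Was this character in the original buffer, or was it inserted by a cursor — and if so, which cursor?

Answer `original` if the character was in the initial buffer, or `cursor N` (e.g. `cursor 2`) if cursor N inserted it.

Answer: cursor 3

Derivation:
After op 1 (add_cursor(1)): buffer="avupj" (len 5), cursors c1@0 c3@1 c2@4, authorship .....
After op 2 (insert('c')): buffer="cacvupcj" (len 8), cursors c1@1 c3@3 c2@7, authorship 1.3...2.
After op 3 (move_right): buffer="cacvupcj" (len 8), cursors c1@2 c3@4 c2@8, authorship 1.3...2.
After op 4 (move_right): buffer="cacvupcj" (len 8), cursors c1@3 c3@5 c2@8, authorship 1.3...2.
After op 5 (add_cursor(2)): buffer="cacvupcj" (len 8), cursors c4@2 c1@3 c3@5 c2@8, authorship 1.3...2.
After op 6 (delete): buffer="cvpc" (len 4), cursors c1@1 c4@1 c3@2 c2@4, authorship 1..2
After op 7 (delete): buffer="p" (len 1), cursors c1@0 c3@0 c4@0 c2@1, authorship .
After op 8 (insert('a')): buffer="aaapa" (len 5), cursors c1@3 c3@3 c4@3 c2@5, authorship 134.2
Authorship (.=original, N=cursor N): 1 3 4 . 2
Index 1: author = 3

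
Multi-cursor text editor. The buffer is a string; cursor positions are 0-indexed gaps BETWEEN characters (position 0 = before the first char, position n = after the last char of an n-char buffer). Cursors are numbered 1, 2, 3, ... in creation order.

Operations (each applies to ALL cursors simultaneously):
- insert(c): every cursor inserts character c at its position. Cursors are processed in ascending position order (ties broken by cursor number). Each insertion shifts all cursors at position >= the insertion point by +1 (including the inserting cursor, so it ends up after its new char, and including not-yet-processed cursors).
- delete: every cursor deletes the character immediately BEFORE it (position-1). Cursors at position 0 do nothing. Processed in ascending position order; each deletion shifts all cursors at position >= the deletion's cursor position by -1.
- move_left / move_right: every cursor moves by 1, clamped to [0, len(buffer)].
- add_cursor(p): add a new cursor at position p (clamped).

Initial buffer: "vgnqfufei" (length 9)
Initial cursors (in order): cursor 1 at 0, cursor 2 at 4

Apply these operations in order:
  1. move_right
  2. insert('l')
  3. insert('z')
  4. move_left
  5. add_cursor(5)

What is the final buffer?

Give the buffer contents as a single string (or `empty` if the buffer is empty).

After op 1 (move_right): buffer="vgnqfufei" (len 9), cursors c1@1 c2@5, authorship .........
After op 2 (insert('l')): buffer="vlgnqflufei" (len 11), cursors c1@2 c2@7, authorship .1....2....
After op 3 (insert('z')): buffer="vlzgnqflzufei" (len 13), cursors c1@3 c2@9, authorship .11....22....
After op 4 (move_left): buffer="vlzgnqflzufei" (len 13), cursors c1@2 c2@8, authorship .11....22....
After op 5 (add_cursor(5)): buffer="vlzgnqflzufei" (len 13), cursors c1@2 c3@5 c2@8, authorship .11....22....

Answer: vlzgnqflzufei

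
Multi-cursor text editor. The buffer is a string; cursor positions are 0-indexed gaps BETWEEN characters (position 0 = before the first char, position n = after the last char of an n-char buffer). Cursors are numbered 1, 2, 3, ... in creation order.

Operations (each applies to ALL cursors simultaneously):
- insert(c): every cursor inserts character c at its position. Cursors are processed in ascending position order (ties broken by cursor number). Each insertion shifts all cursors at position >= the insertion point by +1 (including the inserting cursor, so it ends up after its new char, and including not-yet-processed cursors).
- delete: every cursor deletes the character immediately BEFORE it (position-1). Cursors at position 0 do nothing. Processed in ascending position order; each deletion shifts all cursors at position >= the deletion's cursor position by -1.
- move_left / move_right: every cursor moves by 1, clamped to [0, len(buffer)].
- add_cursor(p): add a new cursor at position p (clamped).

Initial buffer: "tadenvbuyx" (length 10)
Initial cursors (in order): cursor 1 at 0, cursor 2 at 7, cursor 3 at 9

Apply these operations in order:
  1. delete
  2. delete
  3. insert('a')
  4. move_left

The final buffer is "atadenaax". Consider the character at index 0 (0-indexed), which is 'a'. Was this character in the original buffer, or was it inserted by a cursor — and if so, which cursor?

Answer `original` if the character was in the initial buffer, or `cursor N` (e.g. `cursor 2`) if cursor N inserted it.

After op 1 (delete): buffer="tadenvux" (len 8), cursors c1@0 c2@6 c3@7, authorship ........
After op 2 (delete): buffer="tadenx" (len 6), cursors c1@0 c2@5 c3@5, authorship ......
After op 3 (insert('a')): buffer="atadenaax" (len 9), cursors c1@1 c2@8 c3@8, authorship 1.....23.
After op 4 (move_left): buffer="atadenaax" (len 9), cursors c1@0 c2@7 c3@7, authorship 1.....23.
Authorship (.=original, N=cursor N): 1 . . . . . 2 3 .
Index 0: author = 1

Answer: cursor 1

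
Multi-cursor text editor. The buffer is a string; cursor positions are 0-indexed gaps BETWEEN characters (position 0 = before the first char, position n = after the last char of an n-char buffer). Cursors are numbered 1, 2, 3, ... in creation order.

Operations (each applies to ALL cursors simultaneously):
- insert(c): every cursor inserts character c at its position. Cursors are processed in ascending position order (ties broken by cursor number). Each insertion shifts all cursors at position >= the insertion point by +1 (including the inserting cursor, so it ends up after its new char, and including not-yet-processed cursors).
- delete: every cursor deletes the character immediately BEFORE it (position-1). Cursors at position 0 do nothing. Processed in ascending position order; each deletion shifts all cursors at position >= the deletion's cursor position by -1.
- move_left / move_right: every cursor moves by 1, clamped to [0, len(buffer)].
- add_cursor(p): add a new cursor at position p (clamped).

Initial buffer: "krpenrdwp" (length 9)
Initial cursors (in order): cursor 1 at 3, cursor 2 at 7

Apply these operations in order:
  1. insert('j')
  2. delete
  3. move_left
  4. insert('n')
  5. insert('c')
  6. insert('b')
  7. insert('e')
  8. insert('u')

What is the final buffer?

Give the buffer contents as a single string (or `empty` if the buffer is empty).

Answer: krncbeupenrncbeudwp

Derivation:
After op 1 (insert('j')): buffer="krpjenrdjwp" (len 11), cursors c1@4 c2@9, authorship ...1....2..
After op 2 (delete): buffer="krpenrdwp" (len 9), cursors c1@3 c2@7, authorship .........
After op 3 (move_left): buffer="krpenrdwp" (len 9), cursors c1@2 c2@6, authorship .........
After op 4 (insert('n')): buffer="krnpenrndwp" (len 11), cursors c1@3 c2@8, authorship ..1....2...
After op 5 (insert('c')): buffer="krncpenrncdwp" (len 13), cursors c1@4 c2@10, authorship ..11....22...
After op 6 (insert('b')): buffer="krncbpenrncbdwp" (len 15), cursors c1@5 c2@12, authorship ..111....222...
After op 7 (insert('e')): buffer="krncbepenrncbedwp" (len 17), cursors c1@6 c2@14, authorship ..1111....2222...
After op 8 (insert('u')): buffer="krncbeupenrncbeudwp" (len 19), cursors c1@7 c2@16, authorship ..11111....22222...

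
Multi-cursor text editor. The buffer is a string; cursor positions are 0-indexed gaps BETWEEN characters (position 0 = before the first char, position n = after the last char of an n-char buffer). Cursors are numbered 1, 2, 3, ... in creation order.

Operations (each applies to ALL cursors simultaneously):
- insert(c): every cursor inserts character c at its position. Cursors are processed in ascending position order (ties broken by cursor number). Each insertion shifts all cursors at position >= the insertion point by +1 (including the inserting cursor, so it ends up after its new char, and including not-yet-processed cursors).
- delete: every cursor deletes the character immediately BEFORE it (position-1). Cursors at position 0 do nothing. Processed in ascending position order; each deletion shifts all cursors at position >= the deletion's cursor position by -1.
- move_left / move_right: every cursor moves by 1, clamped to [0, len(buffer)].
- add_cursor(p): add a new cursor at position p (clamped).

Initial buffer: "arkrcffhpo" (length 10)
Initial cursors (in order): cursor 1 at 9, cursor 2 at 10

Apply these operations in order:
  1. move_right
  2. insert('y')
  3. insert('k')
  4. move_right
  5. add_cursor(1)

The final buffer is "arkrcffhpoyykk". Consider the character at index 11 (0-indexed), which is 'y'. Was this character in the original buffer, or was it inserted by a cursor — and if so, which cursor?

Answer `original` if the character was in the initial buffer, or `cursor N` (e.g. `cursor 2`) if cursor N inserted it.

Answer: cursor 2

Derivation:
After op 1 (move_right): buffer="arkrcffhpo" (len 10), cursors c1@10 c2@10, authorship ..........
After op 2 (insert('y')): buffer="arkrcffhpoyy" (len 12), cursors c1@12 c2@12, authorship ..........12
After op 3 (insert('k')): buffer="arkrcffhpoyykk" (len 14), cursors c1@14 c2@14, authorship ..........1212
After op 4 (move_right): buffer="arkrcffhpoyykk" (len 14), cursors c1@14 c2@14, authorship ..........1212
After op 5 (add_cursor(1)): buffer="arkrcffhpoyykk" (len 14), cursors c3@1 c1@14 c2@14, authorship ..........1212
Authorship (.=original, N=cursor N): . . . . . . . . . . 1 2 1 2
Index 11: author = 2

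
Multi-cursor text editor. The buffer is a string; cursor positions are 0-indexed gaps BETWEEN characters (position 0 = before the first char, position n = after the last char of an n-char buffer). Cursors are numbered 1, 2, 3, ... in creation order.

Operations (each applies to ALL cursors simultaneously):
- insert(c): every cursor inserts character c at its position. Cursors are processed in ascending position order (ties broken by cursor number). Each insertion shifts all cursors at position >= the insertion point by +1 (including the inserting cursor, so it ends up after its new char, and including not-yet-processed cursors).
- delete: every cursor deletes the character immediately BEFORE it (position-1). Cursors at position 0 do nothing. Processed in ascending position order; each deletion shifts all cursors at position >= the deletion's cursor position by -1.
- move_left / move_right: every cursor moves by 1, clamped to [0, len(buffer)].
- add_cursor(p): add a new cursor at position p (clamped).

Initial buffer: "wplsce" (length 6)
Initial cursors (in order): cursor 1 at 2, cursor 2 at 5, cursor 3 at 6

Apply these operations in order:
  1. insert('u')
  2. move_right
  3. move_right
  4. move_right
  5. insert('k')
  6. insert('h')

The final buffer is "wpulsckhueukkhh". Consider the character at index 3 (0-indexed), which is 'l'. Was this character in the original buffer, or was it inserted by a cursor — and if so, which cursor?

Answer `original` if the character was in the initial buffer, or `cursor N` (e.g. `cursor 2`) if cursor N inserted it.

After op 1 (insert('u')): buffer="wpulscueu" (len 9), cursors c1@3 c2@7 c3@9, authorship ..1...2.3
After op 2 (move_right): buffer="wpulscueu" (len 9), cursors c1@4 c2@8 c3@9, authorship ..1...2.3
After op 3 (move_right): buffer="wpulscueu" (len 9), cursors c1@5 c2@9 c3@9, authorship ..1...2.3
After op 4 (move_right): buffer="wpulscueu" (len 9), cursors c1@6 c2@9 c3@9, authorship ..1...2.3
After op 5 (insert('k')): buffer="wpulsckueukk" (len 12), cursors c1@7 c2@12 c3@12, authorship ..1...12.323
After op 6 (insert('h')): buffer="wpulsckhueukkhh" (len 15), cursors c1@8 c2@15 c3@15, authorship ..1...112.32323
Authorship (.=original, N=cursor N): . . 1 . . . 1 1 2 . 3 2 3 2 3
Index 3: author = original

Answer: original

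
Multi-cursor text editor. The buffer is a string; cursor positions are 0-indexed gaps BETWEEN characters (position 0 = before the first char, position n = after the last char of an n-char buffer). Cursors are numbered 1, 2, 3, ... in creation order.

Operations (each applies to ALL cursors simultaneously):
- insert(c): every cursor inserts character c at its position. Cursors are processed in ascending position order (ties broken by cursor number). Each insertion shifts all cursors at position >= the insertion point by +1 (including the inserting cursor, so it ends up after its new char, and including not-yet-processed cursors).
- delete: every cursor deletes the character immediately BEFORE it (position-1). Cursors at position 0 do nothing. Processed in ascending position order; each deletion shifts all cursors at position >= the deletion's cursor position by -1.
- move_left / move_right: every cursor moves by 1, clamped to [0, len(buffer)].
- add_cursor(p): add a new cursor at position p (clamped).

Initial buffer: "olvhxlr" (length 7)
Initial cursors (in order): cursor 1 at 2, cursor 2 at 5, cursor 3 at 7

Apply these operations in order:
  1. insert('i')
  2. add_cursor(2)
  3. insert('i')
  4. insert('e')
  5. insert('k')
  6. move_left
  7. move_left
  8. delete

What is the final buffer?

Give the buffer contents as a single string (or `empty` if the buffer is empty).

After op 1 (insert('i')): buffer="olivhxilri" (len 10), cursors c1@3 c2@7 c3@10, authorship ..1...2..3
After op 2 (add_cursor(2)): buffer="olivhxilri" (len 10), cursors c4@2 c1@3 c2@7 c3@10, authorship ..1...2..3
After op 3 (insert('i')): buffer="oliiivhxiilrii" (len 14), cursors c4@3 c1@5 c2@10 c3@14, authorship ..411...22..33
After op 4 (insert('e')): buffer="olieiievhxiielriie" (len 18), cursors c4@4 c1@7 c2@13 c3@18, authorship ..44111...222..333
After op 5 (insert('k')): buffer="oliekiiekvhxiieklriiek" (len 22), cursors c4@5 c1@9 c2@16 c3@22, authorship ..4441111...2222..3333
After op 6 (move_left): buffer="oliekiiekvhxiieklriiek" (len 22), cursors c4@4 c1@8 c2@15 c3@21, authorship ..4441111...2222..3333
After op 7 (move_left): buffer="oliekiiekvhxiieklriiek" (len 22), cursors c4@3 c1@7 c2@14 c3@20, authorship ..4441111...2222..3333
After op 8 (delete): buffer="olekiekvhxieklriek" (len 18), cursors c4@2 c1@5 c2@11 c3@16, authorship ..44111...222..333

Answer: olekiekvhxieklriek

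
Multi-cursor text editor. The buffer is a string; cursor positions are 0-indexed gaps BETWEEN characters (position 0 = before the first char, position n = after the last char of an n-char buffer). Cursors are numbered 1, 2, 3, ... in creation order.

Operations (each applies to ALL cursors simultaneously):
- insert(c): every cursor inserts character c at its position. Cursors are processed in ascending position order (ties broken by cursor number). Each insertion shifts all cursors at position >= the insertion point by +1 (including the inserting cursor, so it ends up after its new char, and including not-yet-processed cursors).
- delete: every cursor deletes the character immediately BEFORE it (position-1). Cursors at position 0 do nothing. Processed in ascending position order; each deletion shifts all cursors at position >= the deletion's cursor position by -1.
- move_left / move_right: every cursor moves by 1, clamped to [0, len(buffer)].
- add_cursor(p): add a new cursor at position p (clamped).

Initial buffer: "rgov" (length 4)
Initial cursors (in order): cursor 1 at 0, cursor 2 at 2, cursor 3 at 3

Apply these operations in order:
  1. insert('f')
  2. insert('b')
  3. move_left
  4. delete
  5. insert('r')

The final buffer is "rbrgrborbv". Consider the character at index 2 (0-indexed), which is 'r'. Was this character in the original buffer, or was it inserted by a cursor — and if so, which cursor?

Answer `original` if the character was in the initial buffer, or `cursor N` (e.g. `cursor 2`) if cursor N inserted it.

Answer: original

Derivation:
After op 1 (insert('f')): buffer="frgfofv" (len 7), cursors c1@1 c2@4 c3@6, authorship 1..2.3.
After op 2 (insert('b')): buffer="fbrgfbofbv" (len 10), cursors c1@2 c2@6 c3@9, authorship 11..22.33.
After op 3 (move_left): buffer="fbrgfbofbv" (len 10), cursors c1@1 c2@5 c3@8, authorship 11..22.33.
After op 4 (delete): buffer="brgbobv" (len 7), cursors c1@0 c2@3 c3@5, authorship 1..2.3.
After op 5 (insert('r')): buffer="rbrgrborbv" (len 10), cursors c1@1 c2@5 c3@8, authorship 11..22.33.
Authorship (.=original, N=cursor N): 1 1 . . 2 2 . 3 3 .
Index 2: author = original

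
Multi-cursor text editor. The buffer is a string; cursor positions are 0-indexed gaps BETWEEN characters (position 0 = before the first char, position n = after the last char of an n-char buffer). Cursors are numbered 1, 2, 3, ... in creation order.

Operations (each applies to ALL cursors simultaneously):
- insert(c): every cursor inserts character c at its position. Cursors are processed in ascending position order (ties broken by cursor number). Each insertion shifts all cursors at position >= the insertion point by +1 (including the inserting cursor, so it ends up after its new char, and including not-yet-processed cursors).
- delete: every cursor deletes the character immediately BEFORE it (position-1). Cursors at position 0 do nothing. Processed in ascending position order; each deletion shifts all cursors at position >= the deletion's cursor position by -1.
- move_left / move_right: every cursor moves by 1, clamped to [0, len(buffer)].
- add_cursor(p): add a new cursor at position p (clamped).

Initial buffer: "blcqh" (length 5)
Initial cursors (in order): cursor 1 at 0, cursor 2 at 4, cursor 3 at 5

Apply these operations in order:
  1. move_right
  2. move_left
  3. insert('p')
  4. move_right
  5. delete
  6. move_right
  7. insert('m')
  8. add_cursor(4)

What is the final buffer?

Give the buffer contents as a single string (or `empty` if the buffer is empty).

Answer: plmcqpmm

Derivation:
After op 1 (move_right): buffer="blcqh" (len 5), cursors c1@1 c2@5 c3@5, authorship .....
After op 2 (move_left): buffer="blcqh" (len 5), cursors c1@0 c2@4 c3@4, authorship .....
After op 3 (insert('p')): buffer="pblcqpph" (len 8), cursors c1@1 c2@7 c3@7, authorship 1....23.
After op 4 (move_right): buffer="pblcqpph" (len 8), cursors c1@2 c2@8 c3@8, authorship 1....23.
After op 5 (delete): buffer="plcqp" (len 5), cursors c1@1 c2@5 c3@5, authorship 1...2
After op 6 (move_right): buffer="plcqp" (len 5), cursors c1@2 c2@5 c3@5, authorship 1...2
After op 7 (insert('m')): buffer="plmcqpmm" (len 8), cursors c1@3 c2@8 c3@8, authorship 1.1..223
After op 8 (add_cursor(4)): buffer="plmcqpmm" (len 8), cursors c1@3 c4@4 c2@8 c3@8, authorship 1.1..223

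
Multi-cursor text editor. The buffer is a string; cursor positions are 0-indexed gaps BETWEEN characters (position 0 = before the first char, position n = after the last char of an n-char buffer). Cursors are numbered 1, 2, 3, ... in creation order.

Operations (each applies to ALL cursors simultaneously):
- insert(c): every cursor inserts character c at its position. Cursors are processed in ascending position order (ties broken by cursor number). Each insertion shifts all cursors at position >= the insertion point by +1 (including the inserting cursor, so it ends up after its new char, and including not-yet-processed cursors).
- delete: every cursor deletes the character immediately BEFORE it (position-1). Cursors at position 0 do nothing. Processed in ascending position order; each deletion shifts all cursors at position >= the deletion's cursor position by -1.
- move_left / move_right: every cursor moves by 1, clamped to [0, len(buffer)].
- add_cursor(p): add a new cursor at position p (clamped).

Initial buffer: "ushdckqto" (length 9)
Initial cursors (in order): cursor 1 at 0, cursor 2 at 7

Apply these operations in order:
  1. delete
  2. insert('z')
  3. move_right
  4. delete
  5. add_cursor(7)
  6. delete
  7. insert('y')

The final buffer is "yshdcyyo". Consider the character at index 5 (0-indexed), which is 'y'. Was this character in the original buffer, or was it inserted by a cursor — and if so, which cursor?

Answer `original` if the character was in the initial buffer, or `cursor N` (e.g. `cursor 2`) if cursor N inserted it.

Answer: cursor 2

Derivation:
After op 1 (delete): buffer="ushdckto" (len 8), cursors c1@0 c2@6, authorship ........
After op 2 (insert('z')): buffer="zushdckzto" (len 10), cursors c1@1 c2@8, authorship 1......2..
After op 3 (move_right): buffer="zushdckzto" (len 10), cursors c1@2 c2@9, authorship 1......2..
After op 4 (delete): buffer="zshdckzo" (len 8), cursors c1@1 c2@7, authorship 1.....2.
After op 5 (add_cursor(7)): buffer="zshdckzo" (len 8), cursors c1@1 c2@7 c3@7, authorship 1.....2.
After op 6 (delete): buffer="shdco" (len 5), cursors c1@0 c2@4 c3@4, authorship .....
After op 7 (insert('y')): buffer="yshdcyyo" (len 8), cursors c1@1 c2@7 c3@7, authorship 1....23.
Authorship (.=original, N=cursor N): 1 . . . . 2 3 .
Index 5: author = 2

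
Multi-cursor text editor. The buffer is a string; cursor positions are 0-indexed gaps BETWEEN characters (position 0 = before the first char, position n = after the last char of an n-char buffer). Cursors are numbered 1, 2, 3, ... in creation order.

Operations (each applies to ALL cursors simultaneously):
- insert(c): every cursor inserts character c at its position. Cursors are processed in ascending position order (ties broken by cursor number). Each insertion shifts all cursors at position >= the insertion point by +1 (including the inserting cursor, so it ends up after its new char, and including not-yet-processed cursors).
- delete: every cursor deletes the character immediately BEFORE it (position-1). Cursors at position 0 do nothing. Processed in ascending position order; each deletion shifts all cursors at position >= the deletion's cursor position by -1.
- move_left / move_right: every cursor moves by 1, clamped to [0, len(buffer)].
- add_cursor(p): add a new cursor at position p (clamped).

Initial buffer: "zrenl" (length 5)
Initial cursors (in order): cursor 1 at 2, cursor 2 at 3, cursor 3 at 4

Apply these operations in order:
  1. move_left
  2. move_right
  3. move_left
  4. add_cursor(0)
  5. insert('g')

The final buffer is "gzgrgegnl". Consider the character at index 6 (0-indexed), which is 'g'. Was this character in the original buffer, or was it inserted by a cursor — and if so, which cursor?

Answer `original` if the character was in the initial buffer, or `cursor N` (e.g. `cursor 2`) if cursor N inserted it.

After op 1 (move_left): buffer="zrenl" (len 5), cursors c1@1 c2@2 c3@3, authorship .....
After op 2 (move_right): buffer="zrenl" (len 5), cursors c1@2 c2@3 c3@4, authorship .....
After op 3 (move_left): buffer="zrenl" (len 5), cursors c1@1 c2@2 c3@3, authorship .....
After op 4 (add_cursor(0)): buffer="zrenl" (len 5), cursors c4@0 c1@1 c2@2 c3@3, authorship .....
After op 5 (insert('g')): buffer="gzgrgegnl" (len 9), cursors c4@1 c1@3 c2@5 c3@7, authorship 4.1.2.3..
Authorship (.=original, N=cursor N): 4 . 1 . 2 . 3 . .
Index 6: author = 3

Answer: cursor 3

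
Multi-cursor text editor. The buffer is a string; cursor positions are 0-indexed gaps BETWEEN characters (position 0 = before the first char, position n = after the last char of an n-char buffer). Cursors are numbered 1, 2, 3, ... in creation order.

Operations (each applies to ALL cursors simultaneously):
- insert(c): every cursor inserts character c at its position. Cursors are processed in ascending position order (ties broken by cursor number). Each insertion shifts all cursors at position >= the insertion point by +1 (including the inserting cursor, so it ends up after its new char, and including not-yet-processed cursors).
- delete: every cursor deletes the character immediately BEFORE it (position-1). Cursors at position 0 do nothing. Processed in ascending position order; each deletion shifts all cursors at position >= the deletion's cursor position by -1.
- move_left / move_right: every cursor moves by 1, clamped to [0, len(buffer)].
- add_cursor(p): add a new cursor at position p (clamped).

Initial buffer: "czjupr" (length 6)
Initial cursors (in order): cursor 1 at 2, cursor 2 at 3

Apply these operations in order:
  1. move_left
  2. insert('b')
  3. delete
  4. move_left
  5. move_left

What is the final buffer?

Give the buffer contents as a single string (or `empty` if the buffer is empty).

After op 1 (move_left): buffer="czjupr" (len 6), cursors c1@1 c2@2, authorship ......
After op 2 (insert('b')): buffer="cbzbjupr" (len 8), cursors c1@2 c2@4, authorship .1.2....
After op 3 (delete): buffer="czjupr" (len 6), cursors c1@1 c2@2, authorship ......
After op 4 (move_left): buffer="czjupr" (len 6), cursors c1@0 c2@1, authorship ......
After op 5 (move_left): buffer="czjupr" (len 6), cursors c1@0 c2@0, authorship ......

Answer: czjupr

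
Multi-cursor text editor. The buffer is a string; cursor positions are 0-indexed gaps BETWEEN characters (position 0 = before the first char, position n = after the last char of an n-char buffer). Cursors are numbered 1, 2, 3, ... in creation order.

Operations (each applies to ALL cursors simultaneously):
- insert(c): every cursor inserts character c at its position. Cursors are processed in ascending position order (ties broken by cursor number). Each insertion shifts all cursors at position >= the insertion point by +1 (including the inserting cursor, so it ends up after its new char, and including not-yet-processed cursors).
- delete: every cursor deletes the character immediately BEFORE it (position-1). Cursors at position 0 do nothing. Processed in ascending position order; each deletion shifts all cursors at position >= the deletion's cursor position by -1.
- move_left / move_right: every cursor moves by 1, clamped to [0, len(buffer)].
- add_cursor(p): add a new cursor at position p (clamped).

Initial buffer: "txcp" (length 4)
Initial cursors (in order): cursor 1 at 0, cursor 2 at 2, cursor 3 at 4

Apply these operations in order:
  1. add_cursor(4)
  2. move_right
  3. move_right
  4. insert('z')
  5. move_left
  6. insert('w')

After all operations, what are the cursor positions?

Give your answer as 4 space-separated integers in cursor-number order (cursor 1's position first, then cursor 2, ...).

After op 1 (add_cursor(4)): buffer="txcp" (len 4), cursors c1@0 c2@2 c3@4 c4@4, authorship ....
After op 2 (move_right): buffer="txcp" (len 4), cursors c1@1 c2@3 c3@4 c4@4, authorship ....
After op 3 (move_right): buffer="txcp" (len 4), cursors c1@2 c2@4 c3@4 c4@4, authorship ....
After op 4 (insert('z')): buffer="txzcpzzz" (len 8), cursors c1@3 c2@8 c3@8 c4@8, authorship ..1..234
After op 5 (move_left): buffer="txzcpzzz" (len 8), cursors c1@2 c2@7 c3@7 c4@7, authorship ..1..234
After op 6 (insert('w')): buffer="txwzcpzzwwwz" (len 12), cursors c1@3 c2@11 c3@11 c4@11, authorship ..11..232344

Answer: 3 11 11 11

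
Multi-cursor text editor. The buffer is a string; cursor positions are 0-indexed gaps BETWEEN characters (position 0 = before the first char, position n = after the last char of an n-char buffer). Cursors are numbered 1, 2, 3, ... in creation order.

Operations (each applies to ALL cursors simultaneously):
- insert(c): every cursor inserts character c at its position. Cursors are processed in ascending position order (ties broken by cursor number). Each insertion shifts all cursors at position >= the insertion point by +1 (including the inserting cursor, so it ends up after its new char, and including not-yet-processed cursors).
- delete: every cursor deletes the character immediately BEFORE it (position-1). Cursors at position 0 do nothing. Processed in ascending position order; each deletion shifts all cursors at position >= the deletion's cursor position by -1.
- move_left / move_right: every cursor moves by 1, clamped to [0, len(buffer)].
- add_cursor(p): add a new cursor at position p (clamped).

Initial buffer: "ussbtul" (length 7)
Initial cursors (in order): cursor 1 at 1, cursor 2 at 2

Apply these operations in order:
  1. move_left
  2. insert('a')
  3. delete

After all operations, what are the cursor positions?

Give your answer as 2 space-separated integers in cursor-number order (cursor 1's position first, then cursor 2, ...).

Answer: 0 1

Derivation:
After op 1 (move_left): buffer="ussbtul" (len 7), cursors c1@0 c2@1, authorship .......
After op 2 (insert('a')): buffer="auassbtul" (len 9), cursors c1@1 c2@3, authorship 1.2......
After op 3 (delete): buffer="ussbtul" (len 7), cursors c1@0 c2@1, authorship .......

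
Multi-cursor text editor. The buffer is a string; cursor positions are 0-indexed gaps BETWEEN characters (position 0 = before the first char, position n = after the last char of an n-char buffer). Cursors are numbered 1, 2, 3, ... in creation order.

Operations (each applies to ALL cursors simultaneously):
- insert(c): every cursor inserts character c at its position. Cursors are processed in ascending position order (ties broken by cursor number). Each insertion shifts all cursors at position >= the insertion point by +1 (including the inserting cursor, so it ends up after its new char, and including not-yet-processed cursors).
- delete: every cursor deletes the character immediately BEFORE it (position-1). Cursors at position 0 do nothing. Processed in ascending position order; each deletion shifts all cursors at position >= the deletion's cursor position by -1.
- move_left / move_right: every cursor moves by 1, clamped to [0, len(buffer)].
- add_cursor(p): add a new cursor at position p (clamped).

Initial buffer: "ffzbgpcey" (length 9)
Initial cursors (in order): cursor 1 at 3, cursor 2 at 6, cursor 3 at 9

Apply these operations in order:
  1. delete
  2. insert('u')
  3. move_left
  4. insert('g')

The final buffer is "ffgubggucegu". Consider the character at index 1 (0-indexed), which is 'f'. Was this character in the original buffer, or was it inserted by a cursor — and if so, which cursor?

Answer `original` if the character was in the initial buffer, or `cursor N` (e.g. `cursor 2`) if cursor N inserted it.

Answer: original

Derivation:
After op 1 (delete): buffer="ffbgce" (len 6), cursors c1@2 c2@4 c3@6, authorship ......
After op 2 (insert('u')): buffer="ffubguceu" (len 9), cursors c1@3 c2@6 c3@9, authorship ..1..2..3
After op 3 (move_left): buffer="ffubguceu" (len 9), cursors c1@2 c2@5 c3@8, authorship ..1..2..3
After op 4 (insert('g')): buffer="ffgubggucegu" (len 12), cursors c1@3 c2@7 c3@11, authorship ..11..22..33
Authorship (.=original, N=cursor N): . . 1 1 . . 2 2 . . 3 3
Index 1: author = original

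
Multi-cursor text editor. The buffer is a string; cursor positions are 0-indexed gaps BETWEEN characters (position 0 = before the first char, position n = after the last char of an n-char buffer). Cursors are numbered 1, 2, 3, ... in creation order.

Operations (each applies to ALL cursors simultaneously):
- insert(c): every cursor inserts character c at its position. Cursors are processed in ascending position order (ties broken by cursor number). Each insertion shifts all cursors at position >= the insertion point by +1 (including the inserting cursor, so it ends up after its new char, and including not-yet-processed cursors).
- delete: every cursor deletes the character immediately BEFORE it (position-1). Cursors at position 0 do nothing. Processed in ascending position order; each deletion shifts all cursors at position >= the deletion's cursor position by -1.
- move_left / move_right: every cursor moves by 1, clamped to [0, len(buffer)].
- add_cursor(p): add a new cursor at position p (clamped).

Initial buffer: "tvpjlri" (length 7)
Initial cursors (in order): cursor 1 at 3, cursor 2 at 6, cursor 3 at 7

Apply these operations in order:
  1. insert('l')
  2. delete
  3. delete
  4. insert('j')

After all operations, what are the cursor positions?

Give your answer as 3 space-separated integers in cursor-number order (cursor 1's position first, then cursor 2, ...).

After op 1 (insert('l')): buffer="tvpljlrlil" (len 10), cursors c1@4 c2@8 c3@10, authorship ...1...2.3
After op 2 (delete): buffer="tvpjlri" (len 7), cursors c1@3 c2@6 c3@7, authorship .......
After op 3 (delete): buffer="tvjl" (len 4), cursors c1@2 c2@4 c3@4, authorship ....
After op 4 (insert('j')): buffer="tvjjljj" (len 7), cursors c1@3 c2@7 c3@7, authorship ..1..23

Answer: 3 7 7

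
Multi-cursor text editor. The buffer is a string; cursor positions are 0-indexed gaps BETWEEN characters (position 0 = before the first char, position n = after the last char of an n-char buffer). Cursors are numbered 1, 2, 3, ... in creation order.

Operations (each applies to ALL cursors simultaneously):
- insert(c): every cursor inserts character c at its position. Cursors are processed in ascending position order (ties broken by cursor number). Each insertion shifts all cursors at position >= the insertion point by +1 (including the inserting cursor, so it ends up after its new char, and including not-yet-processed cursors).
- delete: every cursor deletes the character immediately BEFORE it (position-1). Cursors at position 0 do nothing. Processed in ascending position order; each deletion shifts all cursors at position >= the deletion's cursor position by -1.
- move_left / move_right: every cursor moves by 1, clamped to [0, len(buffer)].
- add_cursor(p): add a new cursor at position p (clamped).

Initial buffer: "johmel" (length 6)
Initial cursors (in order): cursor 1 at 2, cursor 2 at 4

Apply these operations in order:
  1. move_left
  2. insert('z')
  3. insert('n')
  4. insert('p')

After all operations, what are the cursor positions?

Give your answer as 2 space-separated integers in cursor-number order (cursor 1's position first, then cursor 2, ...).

After op 1 (move_left): buffer="johmel" (len 6), cursors c1@1 c2@3, authorship ......
After op 2 (insert('z')): buffer="jzohzmel" (len 8), cursors c1@2 c2@5, authorship .1..2...
After op 3 (insert('n')): buffer="jznohznmel" (len 10), cursors c1@3 c2@7, authorship .11..22...
After op 4 (insert('p')): buffer="jznpohznpmel" (len 12), cursors c1@4 c2@9, authorship .111..222...

Answer: 4 9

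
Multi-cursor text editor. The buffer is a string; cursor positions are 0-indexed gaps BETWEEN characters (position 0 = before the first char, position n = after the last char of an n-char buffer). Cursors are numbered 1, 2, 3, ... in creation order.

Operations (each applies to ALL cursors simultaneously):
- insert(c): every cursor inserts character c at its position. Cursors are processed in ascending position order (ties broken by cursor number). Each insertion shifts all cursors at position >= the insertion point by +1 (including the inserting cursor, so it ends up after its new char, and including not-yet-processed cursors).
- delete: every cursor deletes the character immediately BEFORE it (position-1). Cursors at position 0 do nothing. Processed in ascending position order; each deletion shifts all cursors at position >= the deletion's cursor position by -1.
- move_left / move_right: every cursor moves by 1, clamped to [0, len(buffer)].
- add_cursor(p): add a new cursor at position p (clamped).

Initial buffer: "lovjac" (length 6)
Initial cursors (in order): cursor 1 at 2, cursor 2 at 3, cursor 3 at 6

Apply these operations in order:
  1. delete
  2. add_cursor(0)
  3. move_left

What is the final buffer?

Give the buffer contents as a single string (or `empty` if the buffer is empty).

After op 1 (delete): buffer="lja" (len 3), cursors c1@1 c2@1 c3@3, authorship ...
After op 2 (add_cursor(0)): buffer="lja" (len 3), cursors c4@0 c1@1 c2@1 c3@3, authorship ...
After op 3 (move_left): buffer="lja" (len 3), cursors c1@0 c2@0 c4@0 c3@2, authorship ...

Answer: lja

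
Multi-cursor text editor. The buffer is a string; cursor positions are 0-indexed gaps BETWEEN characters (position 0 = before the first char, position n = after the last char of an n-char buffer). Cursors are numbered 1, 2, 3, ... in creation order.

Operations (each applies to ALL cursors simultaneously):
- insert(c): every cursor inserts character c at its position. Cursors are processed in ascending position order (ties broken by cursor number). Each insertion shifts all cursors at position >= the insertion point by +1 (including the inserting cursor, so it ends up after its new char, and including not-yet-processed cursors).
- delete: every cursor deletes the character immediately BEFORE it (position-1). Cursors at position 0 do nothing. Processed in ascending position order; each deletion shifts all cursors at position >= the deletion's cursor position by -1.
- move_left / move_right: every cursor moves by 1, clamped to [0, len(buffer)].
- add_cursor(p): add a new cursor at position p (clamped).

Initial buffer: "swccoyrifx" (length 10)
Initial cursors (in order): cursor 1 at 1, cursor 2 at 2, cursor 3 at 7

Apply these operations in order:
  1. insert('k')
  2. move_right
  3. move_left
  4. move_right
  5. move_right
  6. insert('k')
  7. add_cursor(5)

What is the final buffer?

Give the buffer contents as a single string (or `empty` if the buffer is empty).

Answer: skwkkcckoyrkifkx

Derivation:
After op 1 (insert('k')): buffer="skwkccoyrkifx" (len 13), cursors c1@2 c2@4 c3@10, authorship .1.2.....3...
After op 2 (move_right): buffer="skwkccoyrkifx" (len 13), cursors c1@3 c2@5 c3@11, authorship .1.2.....3...
After op 3 (move_left): buffer="skwkccoyrkifx" (len 13), cursors c1@2 c2@4 c3@10, authorship .1.2.....3...
After op 4 (move_right): buffer="skwkccoyrkifx" (len 13), cursors c1@3 c2@5 c3@11, authorship .1.2.....3...
After op 5 (move_right): buffer="skwkccoyrkifx" (len 13), cursors c1@4 c2@6 c3@12, authorship .1.2.....3...
After op 6 (insert('k')): buffer="skwkkcckoyrkifkx" (len 16), cursors c1@5 c2@8 c3@15, authorship .1.21..2...3..3.
After op 7 (add_cursor(5)): buffer="skwkkcckoyrkifkx" (len 16), cursors c1@5 c4@5 c2@8 c3@15, authorship .1.21..2...3..3.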